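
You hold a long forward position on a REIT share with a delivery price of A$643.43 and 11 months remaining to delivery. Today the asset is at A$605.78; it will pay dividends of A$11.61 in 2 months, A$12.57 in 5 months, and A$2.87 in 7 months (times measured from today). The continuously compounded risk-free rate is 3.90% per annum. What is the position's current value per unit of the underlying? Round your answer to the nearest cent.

-A$41.76

PV(remaining dividends) I = 11.61·e^(−0.0390·2/12) + 12.57·e^(−0.0390·5/12) + 2.87·e^(−0.0390·7/12) = 26.7076
Current forward F = (S − I)·e^(rT) = (605.78 − 26.7076)·e^(0.0390·11/12) = 579.0724 × 1.036397 = 600.1489
Value (long) = (F − K)·e^(−rT) = (600.1489 − 643.43) × 0.964881 = -41.7611
Value = -A$41.76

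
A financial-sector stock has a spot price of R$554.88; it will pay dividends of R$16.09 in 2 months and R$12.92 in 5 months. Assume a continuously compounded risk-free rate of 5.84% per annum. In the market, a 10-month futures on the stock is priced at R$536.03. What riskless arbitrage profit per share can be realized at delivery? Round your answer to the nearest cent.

PV(dividends) I = 16.09·e^(−0.0584·2/12) + 12.92·e^(−0.0584·5/12) = 28.5436
Fair futures F* = (S − I)·e^(rT) = (554.88 − 28.5436)·e^0.048667 = 526.3364 × 1.049871 = 552.5853
Market R$536.03 < fair 552.5853: forward underpriced → reverse cash-and-carry (short the stock, invest proceeds at r, pay the dividends, go long the forward).
Profit at T = |F_mkt − F*| = |536.03 − 552.5853| = R$16.56 per share

R$16.56 per share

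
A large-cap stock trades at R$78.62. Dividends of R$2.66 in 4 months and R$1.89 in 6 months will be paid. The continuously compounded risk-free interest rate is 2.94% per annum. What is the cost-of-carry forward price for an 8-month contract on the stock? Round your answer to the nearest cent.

PV(dividends) I = 2.66·e^(−0.0294·4/12) + 1.89·e^(−0.0294·6/12)
I = 2.6341 + 1.8624 = 4.4965
F = (S − I)·e^(rT) = (78.62 − 4.4965) · e^(0.0294·8/12)
= 74.1235 · e^0.019600 = 74.1235 × 1.019793 = R$75.59

R$75.59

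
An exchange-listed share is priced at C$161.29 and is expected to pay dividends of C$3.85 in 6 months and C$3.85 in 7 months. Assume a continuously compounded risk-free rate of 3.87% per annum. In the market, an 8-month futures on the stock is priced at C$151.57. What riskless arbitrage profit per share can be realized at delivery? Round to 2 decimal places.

C$6.20 per share

PV(dividends) I = 3.85·e^(−0.0387·6/12) + 3.85·e^(−0.0387·7/12) = 7.5403
Fair futures F* = (S − I)·e^(rT) = (161.29 − 7.5403)·e^0.025800 = 153.7497 × 1.026136 = 157.7681
Market C$151.57 < fair 157.7681: forward underpriced → reverse cash-and-carry (short the stock, invest proceeds at r, pay the dividends, go long the forward).
Profit at T = |F_mkt − F*| = |151.57 − 157.7681| = C$6.20 per share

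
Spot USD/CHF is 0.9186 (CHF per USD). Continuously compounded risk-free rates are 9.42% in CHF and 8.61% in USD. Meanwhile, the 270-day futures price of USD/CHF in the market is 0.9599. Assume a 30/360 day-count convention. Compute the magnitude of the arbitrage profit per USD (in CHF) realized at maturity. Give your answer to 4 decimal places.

0.0357 per USD (in CHF)

Fair futures: F* = S·e^(carry·T), with carry = (r_CHF − r_USD) = 0.0942 − 0.0861 = 0.0081
F* = 0.9186 · e^(0.0081 × 270/360) = 0.9186 · e^0.006075 = 0.9186 × 1.006093 = 0.9242
Market 0.9599 > fair 0.9242: forward overpriced → cash-and-carry (buy spot, short the forward).
At maturity, profit = |F_mkt − F*| = |0.9599 − 0.9242| = 0.0357 per USD (in CHF)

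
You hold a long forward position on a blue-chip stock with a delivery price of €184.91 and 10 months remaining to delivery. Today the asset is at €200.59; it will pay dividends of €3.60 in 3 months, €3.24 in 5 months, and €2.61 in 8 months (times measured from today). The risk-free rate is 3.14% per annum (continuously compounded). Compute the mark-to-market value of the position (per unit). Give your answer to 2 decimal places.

PV(remaining dividends) I = 3.60·e^(−0.0314·3/12) + 3.24·e^(−0.0314·5/12) + 2.61·e^(−0.0314·8/12) = 9.3257
Current forward F = (S − I)·e^(rT) = (200.59 − 9.3257)·e^(0.0314·10/12) = 191.2643 × 1.026512 = 196.3351
Value (long) = (F − K)·e^(−rT) = (196.3351 − 184.91) × 0.974173 = 11.1300
Value = €11.13

€11.13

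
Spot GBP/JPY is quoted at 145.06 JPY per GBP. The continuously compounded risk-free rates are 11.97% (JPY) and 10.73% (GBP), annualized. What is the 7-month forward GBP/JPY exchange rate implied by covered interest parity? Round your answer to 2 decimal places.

146.11

F = S·e^((r_JPY − r_GBP)T) = 145.06 · e^((0.1197 − 0.1073) × 7/12)
= 145.06 · e^0.007233 = 145.06 × 1.007259
F = 146.11 JPY per GBP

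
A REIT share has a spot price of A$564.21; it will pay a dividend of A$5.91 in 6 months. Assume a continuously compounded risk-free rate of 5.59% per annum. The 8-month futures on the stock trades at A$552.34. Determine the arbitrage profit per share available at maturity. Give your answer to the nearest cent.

A$27.33 per share

PV(dividends) I = 5.91·e^(−0.0559·6/12) = 5.7471
Fair futures F* = (S − I)·e^(rT) = (564.21 − 5.7471)·e^0.037267 = 558.4629 × 1.037970 = 579.6677
Market A$552.34 < fair 579.6677: forward underpriced → reverse cash-and-carry (short the stock, invest proceeds at r, pay the dividends, go long the forward).
Profit at T = |F_mkt − F*| = |552.34 − 579.6677| = A$27.33 per share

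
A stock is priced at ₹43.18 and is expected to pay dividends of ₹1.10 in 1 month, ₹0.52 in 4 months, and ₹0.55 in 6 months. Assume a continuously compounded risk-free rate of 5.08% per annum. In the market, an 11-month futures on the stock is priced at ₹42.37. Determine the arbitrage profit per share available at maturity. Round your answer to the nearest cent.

PV(dividends) I = 1.10·e^(−0.0508·1/12) + 0.52·e^(−0.0508·4/12) + 0.55·e^(−0.0508·6/12) = 2.1428
Fair futures F* = (S − I)·e^(rT) = (43.18 − 2.1428)·e^0.046567 = 41.0372 × 1.047668 = 42.9934
Market ₹42.37 < fair 42.9934: forward underpriced → reverse cash-and-carry (short the stock, invest proceeds at r, pay the dividends, go long the forward).
Profit at T = |F_mkt − F*| = |42.37 − 42.9934| = ₹0.62 per share

₹0.62 per share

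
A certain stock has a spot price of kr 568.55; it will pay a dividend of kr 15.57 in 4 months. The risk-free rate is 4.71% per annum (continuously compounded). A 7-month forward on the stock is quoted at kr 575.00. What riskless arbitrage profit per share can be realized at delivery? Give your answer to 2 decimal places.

PV(dividends) I = 15.57·e^(−0.0471·4/12) = 15.3275
Fair forward F* = (S − I)·e^(rT) = (568.55 − 15.3275)·e^0.027475 = 553.2225 × 1.027856 = 568.6331
Market kr 575.00 > fair 568.6331: forward overpriced → cash-and-carry (borrow at r, buy the stock and collect the dividends, short the forward).
Profit at T = |F_mkt − F*| = |575.00 − 568.6331| = kr 6.37 per share

kr 6.37 per share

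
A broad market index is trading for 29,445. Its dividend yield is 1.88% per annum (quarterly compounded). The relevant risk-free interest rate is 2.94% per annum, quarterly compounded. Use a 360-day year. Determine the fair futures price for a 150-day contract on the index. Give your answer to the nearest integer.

F = S · (1+r/4)^(4T) / (1+q/4)^(4T)
= 29445 × 1.012280 / 1.007846 = 29445 × 1.004399
F = 29,575

29,575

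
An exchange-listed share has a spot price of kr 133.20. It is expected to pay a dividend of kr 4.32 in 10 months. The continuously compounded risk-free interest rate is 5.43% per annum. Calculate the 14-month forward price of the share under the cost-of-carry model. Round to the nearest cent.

kr 137.51

PV(dividends) I = 4.32·e^(−0.0543·10/12)
I = 4.1289
F = (S − I)·e^(rT) = (133.20 − 4.1289) · e^(0.0543·14/12)
= 129.0711 · e^0.063350 = 129.0711 × 1.065400 = kr 137.51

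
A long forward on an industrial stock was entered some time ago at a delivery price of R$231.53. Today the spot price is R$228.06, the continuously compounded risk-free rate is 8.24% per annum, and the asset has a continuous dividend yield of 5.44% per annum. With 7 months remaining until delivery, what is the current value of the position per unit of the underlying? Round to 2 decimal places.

R$0.27

Current fair forward for the remaining 7 months: F = S·e^((r − q)·T), (r − q) = 0.0824 − 0.0544 = 0.0280
F = 228.06 · e^(0.0280 × 7/12) = 228.06 × 1.016467 = 231.8155
Value of long forward = (F − K)·e^(−rT) = (231.8155 − 231.53) · e^(−0.0824·7/12)
= 0.2855 × 0.953070 = 0.27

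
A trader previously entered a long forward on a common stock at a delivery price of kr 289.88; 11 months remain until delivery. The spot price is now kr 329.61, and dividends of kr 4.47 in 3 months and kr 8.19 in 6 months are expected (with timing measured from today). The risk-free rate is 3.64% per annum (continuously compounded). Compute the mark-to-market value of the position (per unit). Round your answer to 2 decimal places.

kr 36.77

PV(remaining dividends) I = 4.47·e^(−0.0364·3/12) + 8.19·e^(−0.0364·6/12) = 12.4718
Current forward F = (S − I)·e^(rT) = (329.61 − 12.4718)·e^(0.0364·11/12) = 317.1382 × 1.033930 = 327.8987
Value (long) = (F − K)·e^(−rT) = (327.8987 − 289.88) × 0.967184 = 36.7711
Value = kr 36.77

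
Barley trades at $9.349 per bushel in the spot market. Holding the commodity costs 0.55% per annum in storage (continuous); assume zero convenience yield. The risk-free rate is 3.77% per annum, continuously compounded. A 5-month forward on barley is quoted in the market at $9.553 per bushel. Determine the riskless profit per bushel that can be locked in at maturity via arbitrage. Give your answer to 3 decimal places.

$0.034 per bushel

Fair forward: F* = S·e^(carry·T), with carry = (r + u) = 0.0377 + 0.0055 = 0.0432
F* = 9.349 · e^(0.0432 × 5/12) = 9.349 · e^0.018000 = 9.349 × 1.018163 = $9.5188
Market $9.553 > fair $9.5188: forward overpriced → cash-and-carry (buy spot, short the forward).
At maturity, profit = |F_mkt − F*| = |9.553 − 9.5188| = $0.034 per bushel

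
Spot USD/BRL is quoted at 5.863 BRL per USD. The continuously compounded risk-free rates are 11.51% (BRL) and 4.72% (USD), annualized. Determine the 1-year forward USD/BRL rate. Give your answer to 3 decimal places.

6.275

F = S·e^((r_BRL − r_USD)T) = 5.863 · e^((0.1151 − 0.0472) × 1)
= 5.863 · e^0.067900 = 5.863 × 1.070258
F = 6.275 BRL per USD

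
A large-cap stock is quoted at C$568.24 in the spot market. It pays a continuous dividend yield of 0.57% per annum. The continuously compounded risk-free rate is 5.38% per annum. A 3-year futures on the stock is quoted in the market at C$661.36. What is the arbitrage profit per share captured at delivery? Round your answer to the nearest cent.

Fair futures: F* = S·e^(carry·T), with carry = (r − q) = 0.0538 − 0.0057 = 0.0481
F* = 568.24 · e^(0.0481 × 3) = 568.24 · e^0.144300 = 568.24 × 1.155231 = C$656.4485
Market C$661.36 > fair C$656.4485: forward overpriced → cash-and-carry (buy spot, short the forward).
At maturity, profit = |F_mkt − F*| = |661.36 − 656.4485| = C$4.91 per share

C$4.91 per share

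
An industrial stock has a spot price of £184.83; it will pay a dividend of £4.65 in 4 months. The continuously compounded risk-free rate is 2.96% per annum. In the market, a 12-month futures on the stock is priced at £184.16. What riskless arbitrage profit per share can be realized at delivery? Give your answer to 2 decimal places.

PV(dividends) I = 4.65·e^(−0.0296·4/12) = 4.6043
Fair futures F* = (S − I)·e^(rT) = (184.83 − 4.6043)·e^0.029600 = 180.2257 × 1.030042 = 185.6400
Market £184.16 < fair 185.6400: forward underpriced → reverse cash-and-carry (short the stock, invest proceeds at r, pay the dividends, go long the forward).
Profit at T = |F_mkt − F*| = |184.16 − 185.6400| = £1.48 per share

£1.48 per share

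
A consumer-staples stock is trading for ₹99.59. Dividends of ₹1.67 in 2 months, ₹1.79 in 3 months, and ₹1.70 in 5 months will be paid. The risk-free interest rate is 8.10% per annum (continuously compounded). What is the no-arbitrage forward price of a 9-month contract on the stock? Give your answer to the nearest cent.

₹100.47

PV(dividends) I = 1.67·e^(−0.0810·2/12) + 1.79·e^(−0.0810·3/12) + 1.70·e^(−0.0810·5/12)
I = 1.6476 + 1.7541 + 1.6436 = 5.0453
F = (S − I)·e^(rT) = (99.59 − 5.0453) · e^(0.0810·9/12)
= 94.5447 · e^0.060750 = 94.5447 × 1.062633 = ₹100.47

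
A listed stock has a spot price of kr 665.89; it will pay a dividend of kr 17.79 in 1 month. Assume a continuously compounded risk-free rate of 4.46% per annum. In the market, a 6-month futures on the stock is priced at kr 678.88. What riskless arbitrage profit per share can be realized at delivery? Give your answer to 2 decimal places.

kr 16.10 per share

PV(dividends) I = 17.79·e^(−0.0446·1/12) = 17.7240
Fair futures F* = (S − I)·e^(rT) = (665.89 − 17.7240)·e^0.022300 = 648.1660 × 1.022551 = 662.7828
Market kr 678.88 > fair 662.7828: forward overpriced → cash-and-carry (borrow at r, buy the stock and collect the dividends, short the forward).
Profit at T = |F_mkt − F*| = |678.88 − 662.7828| = kr 16.10 per share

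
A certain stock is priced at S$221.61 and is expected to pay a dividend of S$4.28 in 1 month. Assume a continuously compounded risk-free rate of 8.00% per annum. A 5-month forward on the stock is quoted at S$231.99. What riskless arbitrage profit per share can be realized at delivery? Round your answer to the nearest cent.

PV(dividends) I = 4.28·e^(−0.0800·1/12) = 4.2516
Fair forward F* = (S − I)·e^(rT) = (221.61 − 4.2516)·e^0.033333 = 217.3584 × 1.033895 = 224.7258
Market S$231.99 > fair 224.7258: forward overpriced → cash-and-carry (borrow at r, buy the stock and collect the dividends, short the forward).
Profit at T = |F_mkt − F*| = |231.99 − 224.7258| = S$7.26 per share

S$7.26 per share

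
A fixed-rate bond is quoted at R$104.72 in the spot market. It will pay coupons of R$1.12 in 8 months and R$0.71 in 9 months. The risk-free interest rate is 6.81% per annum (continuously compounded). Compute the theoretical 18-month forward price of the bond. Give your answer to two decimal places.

R$114.05

PV(coupons) I = 1.12·e^(−0.0681·8/12) + 0.71·e^(−0.0681·9/12)
I = 1.0703 + 0.6746 = 1.7449
F = (S − I)·e^(rT) = (104.72 − 1.7449) · e^(0.0681·18/12)
= 102.9751 · e^0.102150 = 102.9751 × 1.107550 = R$114.05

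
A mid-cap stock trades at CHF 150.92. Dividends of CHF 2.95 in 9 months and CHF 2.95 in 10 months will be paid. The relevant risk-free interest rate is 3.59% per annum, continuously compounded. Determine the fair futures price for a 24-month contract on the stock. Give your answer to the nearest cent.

CHF 155.99

PV(dividends) I = 2.95·e^(−0.0359·9/12) + 2.95·e^(−0.0359·10/12)
I = 2.8716 + 2.8631 = 5.7347
F = (S − I)·e^(rT) = (150.92 − 5.7347) · e^(0.0359·24/12)
= 145.1853 · e^0.071800 = 145.1853 × 1.074440 = CHF 155.99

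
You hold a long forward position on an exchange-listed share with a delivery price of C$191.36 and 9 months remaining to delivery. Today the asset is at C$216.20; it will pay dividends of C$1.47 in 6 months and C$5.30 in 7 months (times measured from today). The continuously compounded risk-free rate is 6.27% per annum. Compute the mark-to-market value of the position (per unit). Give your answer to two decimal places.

PV(remaining dividends) I = 1.47·e^(−0.0627·6/12) + 5.30·e^(−0.0627·7/12) = 6.5343
Current forward F = (S − I)·e^(rT) = (216.20 − 6.5343)·e^(0.0627·9/12) = 209.6657 × 1.048148 = 219.7607
Value (long) = (F − K)·e^(−rT) = (219.7607 − 191.36) × 0.954064 = 27.0961
Value = C$27.10

C$27.10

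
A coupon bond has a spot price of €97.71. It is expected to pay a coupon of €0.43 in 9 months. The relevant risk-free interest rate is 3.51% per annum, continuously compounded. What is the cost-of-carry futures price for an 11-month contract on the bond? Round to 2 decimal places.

€100.47

PV(coupons) I = 0.43·e^(−0.0351·9/12)
I = 0.4188
F = (S − I)·e^(rT) = (97.71 − 0.4188) · e^(0.0351·11/12)
= 97.2912 · e^0.032175 = 97.2912 × 1.032698 = €100.47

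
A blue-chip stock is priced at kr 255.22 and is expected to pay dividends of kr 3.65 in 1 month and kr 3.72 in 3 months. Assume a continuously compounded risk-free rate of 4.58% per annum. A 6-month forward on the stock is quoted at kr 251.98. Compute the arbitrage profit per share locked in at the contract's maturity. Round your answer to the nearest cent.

kr 1.67 per share

PV(dividends) I = 3.65·e^(−0.0458·1/12) + 3.72·e^(−0.0458·3/12) = 7.3137
Fair forward F* = (S − I)·e^(rT) = (255.22 − 7.3137)·e^0.022900 = 247.9063 × 1.023164 = 253.6488
Market kr 251.98 < fair 253.6488: forward underpriced → reverse cash-and-carry (short the stock, invest proceeds at r, pay the dividends, go long the forward).
Profit at T = |F_mkt − F*| = |251.98 − 253.6488| = kr 1.67 per share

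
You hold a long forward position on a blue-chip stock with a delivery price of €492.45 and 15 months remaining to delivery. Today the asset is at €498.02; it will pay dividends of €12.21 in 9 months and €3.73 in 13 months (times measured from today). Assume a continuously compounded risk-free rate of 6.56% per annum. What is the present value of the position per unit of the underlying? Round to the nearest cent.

€29.24

PV(remaining dividends) I = 12.21·e^(−0.0656·9/12) + 3.73·e^(−0.0656·13/12) = 15.0979
Current forward F = (S − I)·e^(rT) = (498.02 − 15.0979)·e^(0.0656·15/12) = 482.9221 × 1.085456 = 524.1907
Value (long) = (F − K)·e^(−rT) = (524.1907 − 492.45) × 0.921272 = 29.2418
Value = €29.24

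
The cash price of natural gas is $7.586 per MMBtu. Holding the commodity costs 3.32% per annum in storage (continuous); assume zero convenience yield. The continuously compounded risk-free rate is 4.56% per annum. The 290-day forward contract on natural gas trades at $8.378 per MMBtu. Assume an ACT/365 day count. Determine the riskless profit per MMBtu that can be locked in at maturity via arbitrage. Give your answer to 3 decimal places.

Fair forward: F* = S·e^(carry·T), with carry = (r + u) = 0.0456 + 0.0332 = 0.0788
F* = 7.586 · e^(0.0788 × 290/365) = 7.586 · e^0.062608 = 7.586 × 1.064609 = $8.0761
Market $8.378 > fair $8.0761: forward overpriced → cash-and-carry (buy spot, short the forward).
At maturity, profit = |F_mkt − F*| = |8.378 − 8.0761| = $0.302 per MMBtu

$0.302 per MMBtu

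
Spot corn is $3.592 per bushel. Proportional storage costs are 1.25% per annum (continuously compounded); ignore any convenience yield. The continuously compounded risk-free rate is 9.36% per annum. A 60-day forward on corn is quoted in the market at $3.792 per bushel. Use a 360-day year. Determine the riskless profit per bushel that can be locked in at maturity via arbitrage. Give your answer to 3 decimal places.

$0.136 per bushel

Fair forward: F* = S·e^(carry·T), with carry = (r + u) = 0.0936 + 0.0125 = 0.1061
F* = 3.592 · e^(0.1061 × 60/360) = 3.592 · e^0.017683 = 3.592 × 1.017840 = $3.6561
Market $3.792 > fair $3.6561: forward overpriced → cash-and-carry (buy spot, short the forward).
At maturity, profit = |F_mkt − F*| = |3.792 − 3.6561| = $0.136 per bushel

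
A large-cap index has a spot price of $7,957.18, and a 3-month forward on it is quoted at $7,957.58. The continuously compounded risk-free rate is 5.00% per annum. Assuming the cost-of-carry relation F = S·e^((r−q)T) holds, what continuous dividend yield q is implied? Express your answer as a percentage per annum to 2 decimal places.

From F = S·e^((r−q)T): (r − q) = ln(F/S)/T
ln(7957.58/7957.18) = ln(1.000050) = 0.000050
(r − q) = 0.000050 / (3/12) = 0.000200
q = r − ln(F/S)/T = 0.0500 − 0.000200 = 0.049800
q = 4.98%

4.98%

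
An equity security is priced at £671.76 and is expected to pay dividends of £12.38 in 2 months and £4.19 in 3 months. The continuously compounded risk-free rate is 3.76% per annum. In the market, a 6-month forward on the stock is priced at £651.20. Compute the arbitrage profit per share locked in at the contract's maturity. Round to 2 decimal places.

£16.54 per share

PV(dividends) I = 12.38·e^(−0.0376·2/12) + 4.19·e^(−0.0376·3/12) = 16.4535
Fair forward F* = (S − I)·e^(rT) = (671.76 − 16.4535)·e^0.018800 = 655.3065 × 1.018978 = 667.7429
Market £651.20 < fair 667.7429: forward underpriced → reverse cash-and-carry (short the stock, invest proceeds at r, pay the dividends, go long the forward).
Profit at T = |F_mkt − F*| = |651.20 − 667.7429| = £16.54 per share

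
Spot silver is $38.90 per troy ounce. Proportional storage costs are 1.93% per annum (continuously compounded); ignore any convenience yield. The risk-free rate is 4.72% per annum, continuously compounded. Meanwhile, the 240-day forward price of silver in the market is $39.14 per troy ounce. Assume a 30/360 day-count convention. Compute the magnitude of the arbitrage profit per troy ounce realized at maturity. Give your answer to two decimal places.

Fair forward: F* = S·e^(carry·T), with carry = (r + u) = 0.0472 + 0.0193 = 0.0665
F* = 38.90 · e^(0.0665 × 240/360) = 38.90 · e^0.044333 = 38.90 × 1.045330 = $40.6633
Market $39.14 < fair $40.6633: forward underpriced → reverse cash-and-carry (short spot, go long the forward).
At maturity, profit = |F_mkt − F*| = |39.14 − 40.6633| = $1.52 per troy ounce

$1.52 per troy ounce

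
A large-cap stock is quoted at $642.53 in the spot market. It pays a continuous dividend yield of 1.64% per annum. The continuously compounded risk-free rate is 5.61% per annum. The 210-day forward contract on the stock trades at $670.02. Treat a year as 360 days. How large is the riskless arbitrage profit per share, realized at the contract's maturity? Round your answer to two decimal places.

Fair forward: F* = S·e^(carry·T), with carry = (r − q) = 0.0561 − 0.0164 = 0.0397
F* = 642.53 · e^(0.0397 × 210/360) = 642.53 · e^0.023158 = 642.53 × 1.023428 = $657.5832
Market $670.02 > fair $657.5832: forward overpriced → cash-and-carry (buy spot, short the forward).
At maturity, profit = |F_mkt − F*| = |670.02 − 657.5832| = $12.44 per share

$12.44 per share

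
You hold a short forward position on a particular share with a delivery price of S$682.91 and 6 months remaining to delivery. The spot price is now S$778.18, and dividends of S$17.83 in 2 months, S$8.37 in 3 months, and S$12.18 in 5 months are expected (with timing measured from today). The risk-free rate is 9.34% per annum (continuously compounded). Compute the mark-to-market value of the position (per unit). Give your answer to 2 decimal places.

PV(remaining dividends) I = 17.83·e^(−0.0934·2/12) + 8.37·e^(−0.0934·3/12) + 12.18·e^(−0.0934·5/12) = 37.4465
Current forward F = (S − I)·e^(rT) = (778.18 − 37.4465)·e^(0.0934·6/12) = 740.7335 × 1.047808 = 776.1465
Value (long) = (F − K)·e^(−rT) = (776.1465 − 682.91) × 0.954374 = 88.9825
Short position value = −(long value) = -S$88.98

-S$88.98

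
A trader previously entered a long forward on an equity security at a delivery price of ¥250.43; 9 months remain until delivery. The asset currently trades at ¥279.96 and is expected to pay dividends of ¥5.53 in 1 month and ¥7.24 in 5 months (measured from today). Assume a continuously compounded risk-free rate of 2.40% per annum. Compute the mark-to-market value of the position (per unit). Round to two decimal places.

PV(remaining dividends) I = 5.53·e^(−0.0240·1/12) + 7.24·e^(−0.0240·5/12) = 12.6869
Current forward F = (S − I)·e^(rT) = (279.96 − 12.6869)·e^(0.0240·9/12) = 267.2731 × 1.018163 = 272.1276
Value (long) = (F − K)·e^(−rT) = (272.1276 − 250.43) × 0.982161 = 21.3105
Value = ¥21.31

¥21.31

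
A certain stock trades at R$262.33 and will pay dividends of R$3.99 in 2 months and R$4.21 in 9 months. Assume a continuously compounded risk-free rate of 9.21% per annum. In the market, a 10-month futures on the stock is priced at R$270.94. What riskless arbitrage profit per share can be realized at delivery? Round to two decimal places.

PV(dividends) I = 3.99·e^(−0.0921·2/12) + 4.21·e^(−0.0921·9/12) = 7.8582
Fair futures F* = (S − I)·e^(rT) = (262.33 − 7.8582)·e^0.076750 = 254.4718 × 1.079772 = 274.7715
Market R$270.94 < fair 274.7715: forward underpriced → reverse cash-and-carry (short the stock, invest proceeds at r, pay the dividends, go long the forward).
Profit at T = |F_mkt − F*| = |270.94 − 274.7715| = R$3.83 per share

R$3.83 per share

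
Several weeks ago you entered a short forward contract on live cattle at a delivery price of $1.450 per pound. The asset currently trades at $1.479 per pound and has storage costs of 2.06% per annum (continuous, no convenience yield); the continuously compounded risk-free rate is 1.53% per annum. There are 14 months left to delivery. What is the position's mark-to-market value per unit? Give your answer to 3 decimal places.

-$0.091 per pound

Current fair forward for the remaining 14 months: F = S·e^((r + u)·T), (r + u) = 0.0153 + 0.0206 = 0.0359
F = 1.479 · e^(0.0359 × 14/12) = 1.479 × 1.042773 = 1.5423
Value of long forward = (F − K)·e^(−rT) = (1.5423 − 1.450) · e^(−0.0153·14/12)
= 0.0923 × 0.982308 = 0.091
Short position value = −(long value) = -$0.091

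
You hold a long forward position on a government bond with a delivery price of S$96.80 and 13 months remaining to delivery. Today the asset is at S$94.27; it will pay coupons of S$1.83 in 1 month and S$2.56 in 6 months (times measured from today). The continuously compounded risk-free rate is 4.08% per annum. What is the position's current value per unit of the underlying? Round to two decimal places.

-S$2.68

PV(remaining coupons) I = 1.83·e^(−0.0408·1/12) + 2.56·e^(−0.0408·6/12) = 4.3321
Current forward F = (S − I)·e^(rT) = (94.27 − 4.3321)·e^(0.0408·13/12) = 89.9379 × 1.045191 = 94.0023
Value (long) = (F − K)·e^(−rT) = (94.0023 − 96.80) × 0.956763 = -2.6767
Value = -S$2.68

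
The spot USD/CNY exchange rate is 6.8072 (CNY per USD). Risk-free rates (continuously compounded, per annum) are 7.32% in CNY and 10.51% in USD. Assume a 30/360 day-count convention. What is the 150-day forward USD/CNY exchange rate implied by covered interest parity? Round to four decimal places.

6.7173

F = S·e^((r_CNY − r_USD)T) = 6.8072 · e^((0.0732 − 0.1051) × 150/360)
= 6.8072 · e^-0.013292 = 6.8072 × 0.986796
F = 6.7173 CNY per USD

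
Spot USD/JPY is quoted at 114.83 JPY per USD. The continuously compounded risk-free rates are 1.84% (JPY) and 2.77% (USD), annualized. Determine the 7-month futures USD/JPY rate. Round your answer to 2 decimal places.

114.21

F = S·e^((r_JPY − r_USD)T) = 114.83 · e^((0.0184 − 0.0277) × 7/12)
= 114.83 · e^-0.005425 = 114.83 × 0.994590
F = 114.21 JPY per USD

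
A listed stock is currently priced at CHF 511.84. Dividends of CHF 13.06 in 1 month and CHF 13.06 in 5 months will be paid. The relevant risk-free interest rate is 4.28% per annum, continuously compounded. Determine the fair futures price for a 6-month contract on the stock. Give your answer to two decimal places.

CHF 496.51

PV(dividends) I = 13.06·e^(−0.0428·1/12) + 13.06·e^(−0.0428·5/12)
I = 13.0135 + 12.8292 = 25.8427
F = (S − I)·e^(rT) = (511.84 − 25.8427) · e^(0.0428·6/12)
= 485.9973 · e^0.021400 = 485.9973 × 1.021631 = CHF 496.51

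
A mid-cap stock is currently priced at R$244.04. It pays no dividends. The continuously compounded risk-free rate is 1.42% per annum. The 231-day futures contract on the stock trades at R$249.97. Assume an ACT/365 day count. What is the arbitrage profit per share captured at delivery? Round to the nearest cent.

Fair futures: F* = S·e^(carry·T), with carry = r = 0.0142
F* = 244.04 · e^(0.0142 × 231/365) = 244.04 · e^0.008987 = 244.04 × 1.009028 = R$246.2432
Market R$249.97 > fair R$246.2432: forward overpriced → cash-and-carry (buy spot, short the forward).
At maturity, profit = |F_mkt − F*| = |249.97 − 246.2432| = R$3.73 per share

R$3.73 per share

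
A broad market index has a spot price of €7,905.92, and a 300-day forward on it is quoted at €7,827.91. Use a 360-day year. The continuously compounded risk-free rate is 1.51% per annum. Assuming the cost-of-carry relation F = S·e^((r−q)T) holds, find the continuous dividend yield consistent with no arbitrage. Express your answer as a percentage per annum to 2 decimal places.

From F = S·e^((r−q)T): (r − q) = ln(F/S)/T
ln(7827.91/7905.92) = ln(0.990133) = -0.009916
(r − q) = -0.009916 / (300/360) = -0.011899
q = r − ln(F/S)/T = 0.0151 + 0.011899 = 0.026999
q = 2.70%

2.70%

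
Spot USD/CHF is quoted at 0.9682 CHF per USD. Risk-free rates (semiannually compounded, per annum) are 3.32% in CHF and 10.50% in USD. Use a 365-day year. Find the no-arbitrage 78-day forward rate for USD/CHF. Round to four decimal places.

0.9539

By covered interest parity, F = S · (1+r_CHF/2)^(2T) / (1+r_USD/2)^(2T)
= 0.9682 × 1.007061 / 1.022110 = 0.9682 × 0.985277
F = 0.9539 CHF per USD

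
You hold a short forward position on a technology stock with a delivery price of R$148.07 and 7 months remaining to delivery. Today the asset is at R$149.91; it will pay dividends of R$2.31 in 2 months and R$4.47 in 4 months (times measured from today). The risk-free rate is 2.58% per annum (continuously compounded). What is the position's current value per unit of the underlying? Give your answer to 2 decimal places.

PV(remaining dividends) I = 2.31·e^(−0.0258·2/12) + 4.47·e^(−0.0258·4/12) = 6.7318
Current forward F = (S − I)·e^(rT) = (149.91 − 6.7318)·e^(0.0258·7/12) = 143.1782 × 1.015164 = 145.3494
Value (long) = (F − K)·e^(−rT) = (145.3494 − 148.07) × 0.985063 = -2.6800
Short position value = −(long value) = R$2.68

R$2.68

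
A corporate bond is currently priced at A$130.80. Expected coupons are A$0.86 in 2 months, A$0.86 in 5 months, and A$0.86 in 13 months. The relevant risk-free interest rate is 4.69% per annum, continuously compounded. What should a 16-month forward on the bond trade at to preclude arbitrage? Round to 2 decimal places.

A$136.56

PV(coupons) I = 0.86·e^(−0.0469·2/12) + 0.86·e^(−0.0469·5/12) + 0.86·e^(−0.0469·13/12)
I = 0.8533 + 0.8434 + 0.8174 = 2.5141
F = (S − I)·e^(rT) = (130.80 − 2.5141) · e^(0.0469·16/12)
= 128.2859 · e^0.062533 = 128.2859 × 1.064530 = A$136.56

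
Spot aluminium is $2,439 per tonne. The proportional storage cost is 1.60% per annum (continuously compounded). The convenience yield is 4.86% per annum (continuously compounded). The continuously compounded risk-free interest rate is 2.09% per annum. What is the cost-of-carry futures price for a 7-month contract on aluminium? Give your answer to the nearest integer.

$2,422 per tonne

Net carry = r + u − y = 0.0209 + 0.0160 − 0.0486 = -0.0117
F = S·e^((r+u−y)T) = 2439 · e^(-0.0117 × 7/12) = 2439 · e^-0.006825
= 2439 × 0.993198 = $2,422 per tonne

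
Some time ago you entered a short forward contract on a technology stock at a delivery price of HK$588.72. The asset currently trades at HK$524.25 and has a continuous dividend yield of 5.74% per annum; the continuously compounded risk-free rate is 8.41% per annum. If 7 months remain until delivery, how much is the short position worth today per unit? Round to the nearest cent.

HK$53.55

Current fair forward for the remaining 7 months: F = S·e^((r − q)·T), (r − q) = 0.0841 − 0.0574 = 0.0267
F = 524.25 · e^(0.0267 × 7/12) = 524.25 × 1.015697 = 532.4792
Value of long forward = (F − K)·e^(−rT) = (532.4792 − 588.72) · e^(−0.0841·7/12)
= -56.2408 × 0.952126 = -53.55
Short position value = −(long value) = HK$53.55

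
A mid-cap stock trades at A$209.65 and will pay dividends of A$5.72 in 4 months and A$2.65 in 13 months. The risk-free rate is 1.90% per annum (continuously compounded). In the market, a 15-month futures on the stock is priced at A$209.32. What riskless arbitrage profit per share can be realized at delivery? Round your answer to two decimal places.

PV(dividends) I = 5.72·e^(−0.0190·4/12) + 2.65·e^(−0.0190·13/12) = 8.2799
Fair futures F* = (S − I)·e^(rT) = (209.65 − 8.2799)·e^0.023750 = 201.3701 × 1.024034 = 206.2098
Market A$209.32 > fair 206.2098: forward overpriced → cash-and-carry (borrow at r, buy the stock and collect the dividends, short the forward).
Profit at T = |F_mkt − F*| = |209.32 − 206.2098| = A$3.11 per share

A$3.11 per share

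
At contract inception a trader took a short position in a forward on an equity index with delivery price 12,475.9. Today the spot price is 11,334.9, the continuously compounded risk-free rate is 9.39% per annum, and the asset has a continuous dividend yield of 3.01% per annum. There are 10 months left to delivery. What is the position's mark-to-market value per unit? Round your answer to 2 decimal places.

482.76

Current fair forward for the remaining 10 months: F = S·e^((r − q)·T), (r − q) = 0.0939 − 0.0301 = 0.0638
F = 11334.9 · e^(0.0638 × 10/12) = 11334.9 × 1.05460540 = 11953.8467
Value of long forward = (F − K)·e^(−rT) = (11953.8467 − 12475.9) · e^(−0.0939·10/12)
= -522.0533 × 0.92473321 = -482.76
Short position value = −(long value) = 482.76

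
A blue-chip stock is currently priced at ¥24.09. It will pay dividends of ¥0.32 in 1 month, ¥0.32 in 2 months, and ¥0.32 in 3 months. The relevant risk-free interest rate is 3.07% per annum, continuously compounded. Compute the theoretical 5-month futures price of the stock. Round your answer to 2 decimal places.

¥23.43

PV(dividends) I = 0.32·e^(−0.0307·1/12) + 0.32·e^(−0.0307·2/12) + 0.32·e^(−0.0307·3/12)
I = 0.3192 + 0.3184 + 0.3176 = 0.9552
F = (S − I)·e^(rT) = (24.09 − 0.9552) · e^(0.0307·5/12)
= 23.1348 · e^0.012792 = 23.1348 × 1.012874 = ¥23.43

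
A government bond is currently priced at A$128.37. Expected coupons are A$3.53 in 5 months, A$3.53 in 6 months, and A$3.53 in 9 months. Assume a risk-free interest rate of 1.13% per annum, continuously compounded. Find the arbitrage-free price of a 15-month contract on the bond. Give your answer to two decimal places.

A$119.52

PV(coupons) I = 3.53·e^(−0.0113·5/12) + 3.53·e^(−0.0113·6/12) + 3.53·e^(−0.0113·9/12)
I = 3.5134 + 3.5101 + 3.5002 = 10.5237
F = (S − I)·e^(rT) = (128.37 − 10.5237) · e^(0.0113·15/12)
= 117.8463 · e^0.014125 = 117.8463 × 1.014225 = A$119.52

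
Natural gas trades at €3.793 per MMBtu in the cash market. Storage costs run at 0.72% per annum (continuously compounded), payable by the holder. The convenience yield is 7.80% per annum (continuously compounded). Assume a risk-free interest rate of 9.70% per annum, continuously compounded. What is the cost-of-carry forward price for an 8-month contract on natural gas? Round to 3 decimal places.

Net carry = r + u − y = 0.0970 + 0.0072 − 0.0780 = 0.0262
F = S·e^((r+u−y)T) = 3.793 · e^(0.0262 × 8/12) = 3.793 · e^0.017467
= 3.793 × 1.017620 = €3.860 per MMBtu

€3.860 per MMBtu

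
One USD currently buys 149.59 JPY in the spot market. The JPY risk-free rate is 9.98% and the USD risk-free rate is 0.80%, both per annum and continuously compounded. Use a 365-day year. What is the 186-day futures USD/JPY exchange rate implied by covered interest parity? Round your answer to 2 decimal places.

156.75

F = S·e^((r_JPY − r_USD)T) = 149.59 · e^((0.0998 − 0.0080) × 186/365)
= 149.59 · e^0.046780 = 149.59 × 1.047891
F = 156.75 JPY per USD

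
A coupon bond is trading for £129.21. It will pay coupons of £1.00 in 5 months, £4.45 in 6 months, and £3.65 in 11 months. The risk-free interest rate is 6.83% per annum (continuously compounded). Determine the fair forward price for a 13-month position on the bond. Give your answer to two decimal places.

PV(coupons) I = 1.00·e^(−0.0683·5/12) + 4.45·e^(−0.0683·6/12) + 3.65·e^(−0.0683·11/12)
I = 0.9719 + 4.3006 + 3.4285 = 8.7010
F = (S − I)·e^(rT) = (129.21 − 8.7010) · e^(0.0683·13/12)
= 120.5090 · e^0.073992 = 120.5090 × 1.076798 = £129.76

£129.76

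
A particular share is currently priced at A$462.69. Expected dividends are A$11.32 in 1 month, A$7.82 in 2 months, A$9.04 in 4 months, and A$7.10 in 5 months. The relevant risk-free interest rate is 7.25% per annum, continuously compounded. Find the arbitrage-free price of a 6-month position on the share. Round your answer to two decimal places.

PV(dividends) I = 11.32·e^(−0.0725·1/12) + 7.82·e^(−0.0725·2/12) + 9.04·e^(−0.0725·4/12) + 7.10·e^(−0.0725·5/12)
I = 11.2518 + 7.7261 + 8.8242 + 6.8887 = 34.6908
F = (S − I)·e^(rT) = (462.69 − 34.6908) · e^(0.0725·6/12)
= 427.9992 · e^0.036250 = 427.9992 × 1.036915 = A$443.80

A$443.80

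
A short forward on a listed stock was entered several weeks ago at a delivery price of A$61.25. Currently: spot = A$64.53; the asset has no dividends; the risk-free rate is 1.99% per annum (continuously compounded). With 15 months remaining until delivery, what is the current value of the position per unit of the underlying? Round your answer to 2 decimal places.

Current fair forward for the remaining 15 months: F = S·e^(r·T), r = 0.0199
F = 64.53 · e^(0.0199 × 15/12) = 64.53 × 1.025187 = 66.1553
Value of long forward = (F − K)·e^(−rT) = (66.1553 − 61.25) · e^(−0.0199·15/12)
= 4.9053 × 0.975432 = 4.78
Short position value = −(long value) = -A$4.78

-A$4.78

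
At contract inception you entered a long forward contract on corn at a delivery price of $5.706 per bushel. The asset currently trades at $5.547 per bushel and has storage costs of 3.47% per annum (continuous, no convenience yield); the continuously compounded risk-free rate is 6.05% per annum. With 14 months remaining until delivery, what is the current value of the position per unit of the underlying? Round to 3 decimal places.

Current fair forward for the remaining 14 months: F = S·e^((r + u)·T), (r + u) = 0.0605 + 0.0347 = 0.0952
F = 5.547 · e^(0.0952 × 14/12) = 5.547 × 1.117469 = 6.1986
Value of long forward = (F − K)·e^(−rT) = (6.1986 − 5.706) · e^(−0.0605·14/12)
= 0.4926 × 0.931850 = 0.459

$0.459 per bushel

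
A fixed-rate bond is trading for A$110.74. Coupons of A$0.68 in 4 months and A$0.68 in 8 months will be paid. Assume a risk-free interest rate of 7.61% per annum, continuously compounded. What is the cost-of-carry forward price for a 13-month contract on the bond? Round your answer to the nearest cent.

A$118.83

PV(coupons) I = 0.68·e^(−0.0761·4/12) + 0.68·e^(−0.0761·8/12)
I = 0.6630 + 0.6464 = 1.3094
F = (S − I)·e^(rT) = (110.74 − 1.3094) · e^(0.0761·13/12)
= 109.4306 · e^0.082442 = 109.4306 × 1.085936 = A$118.83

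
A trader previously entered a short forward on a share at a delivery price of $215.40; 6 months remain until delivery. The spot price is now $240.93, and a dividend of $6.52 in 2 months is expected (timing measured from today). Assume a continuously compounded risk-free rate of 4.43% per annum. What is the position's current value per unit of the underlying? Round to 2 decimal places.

PV(remaining dividends) I = 6.52·e^(−0.0443·2/12) = 6.4720
Current forward F = (S − I)·e^(rT) = (240.93 − 6.4720)·e^(0.0443·6/12) = 234.4580 × 1.022397 = 239.7092
Value (long) = (F − K)·e^(−rT) = (239.7092 − 215.40) × 0.978094 = 23.7767
Short position value = −(long value) = -$23.78

-$23.78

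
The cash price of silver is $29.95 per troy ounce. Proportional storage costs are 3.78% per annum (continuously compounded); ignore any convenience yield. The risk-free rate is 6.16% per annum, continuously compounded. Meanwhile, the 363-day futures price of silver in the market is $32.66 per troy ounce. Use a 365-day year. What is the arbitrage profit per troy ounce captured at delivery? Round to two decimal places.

Fair futures: F* = S·e^(carry·T), with carry = (r + u) = 0.0616 + 0.0378 = 0.0994
F* = 29.95 · e^(0.0994 × 363/365) = 29.95 · e^0.098855 = 29.95 × 1.103906 = $33.0620
Market $32.66 < fair $33.0620: forward underpriced → reverse cash-and-carry (short spot, go long the forward).
At maturity, profit = |F_mkt − F*| = |32.66 − 33.0620| = $0.40 per troy ounce

$0.40 per troy ounce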